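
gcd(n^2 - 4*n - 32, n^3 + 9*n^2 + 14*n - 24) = n + 4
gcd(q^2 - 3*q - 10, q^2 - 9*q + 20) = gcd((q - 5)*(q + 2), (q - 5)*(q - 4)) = q - 5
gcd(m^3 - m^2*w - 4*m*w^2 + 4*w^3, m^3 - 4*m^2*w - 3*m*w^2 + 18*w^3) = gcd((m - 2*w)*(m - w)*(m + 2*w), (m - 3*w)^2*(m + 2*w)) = m + 2*w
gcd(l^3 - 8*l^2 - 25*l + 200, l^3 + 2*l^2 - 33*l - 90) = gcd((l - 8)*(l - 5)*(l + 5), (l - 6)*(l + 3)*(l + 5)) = l + 5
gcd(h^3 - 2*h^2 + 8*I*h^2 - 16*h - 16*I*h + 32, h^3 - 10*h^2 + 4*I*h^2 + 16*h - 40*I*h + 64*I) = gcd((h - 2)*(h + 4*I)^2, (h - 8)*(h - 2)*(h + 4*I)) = h^2 + h*(-2 + 4*I) - 8*I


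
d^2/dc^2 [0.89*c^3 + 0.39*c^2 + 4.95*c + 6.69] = 5.34*c + 0.78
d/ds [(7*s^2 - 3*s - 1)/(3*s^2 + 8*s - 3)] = (65*s^2 - 36*s + 17)/(9*s^4 + 48*s^3 + 46*s^2 - 48*s + 9)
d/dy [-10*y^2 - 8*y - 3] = -20*y - 8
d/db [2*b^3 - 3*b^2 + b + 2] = 6*b^2 - 6*b + 1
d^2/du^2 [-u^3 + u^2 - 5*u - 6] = 2 - 6*u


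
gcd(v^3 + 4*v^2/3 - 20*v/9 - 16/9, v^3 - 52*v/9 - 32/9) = v^2 + 8*v/3 + 4/3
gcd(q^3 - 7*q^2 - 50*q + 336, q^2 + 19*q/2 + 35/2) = q + 7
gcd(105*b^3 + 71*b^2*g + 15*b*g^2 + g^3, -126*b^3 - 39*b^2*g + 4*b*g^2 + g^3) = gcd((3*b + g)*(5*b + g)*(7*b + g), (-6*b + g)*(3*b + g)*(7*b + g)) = 21*b^2 + 10*b*g + g^2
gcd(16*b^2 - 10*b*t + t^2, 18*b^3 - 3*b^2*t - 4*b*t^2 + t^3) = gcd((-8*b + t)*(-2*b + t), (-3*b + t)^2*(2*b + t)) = 1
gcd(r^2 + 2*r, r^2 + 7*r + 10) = r + 2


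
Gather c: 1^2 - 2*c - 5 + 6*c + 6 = 4*c + 2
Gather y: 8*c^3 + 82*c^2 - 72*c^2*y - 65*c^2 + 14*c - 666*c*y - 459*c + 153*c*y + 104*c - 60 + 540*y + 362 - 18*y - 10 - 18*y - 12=8*c^3 + 17*c^2 - 341*c + y*(-72*c^2 - 513*c + 504) + 280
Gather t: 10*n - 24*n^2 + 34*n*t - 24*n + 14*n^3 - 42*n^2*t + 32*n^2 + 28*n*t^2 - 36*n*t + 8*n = 14*n^3 + 8*n^2 + 28*n*t^2 - 6*n + t*(-42*n^2 - 2*n)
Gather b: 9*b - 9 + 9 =9*b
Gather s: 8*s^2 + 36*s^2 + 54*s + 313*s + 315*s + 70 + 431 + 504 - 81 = 44*s^2 + 682*s + 924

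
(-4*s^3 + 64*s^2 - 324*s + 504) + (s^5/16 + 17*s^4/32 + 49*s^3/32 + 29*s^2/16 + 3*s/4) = s^5/16 + 17*s^4/32 - 79*s^3/32 + 1053*s^2/16 - 1293*s/4 + 504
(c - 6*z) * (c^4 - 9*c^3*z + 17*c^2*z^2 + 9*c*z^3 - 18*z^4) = c^5 - 15*c^4*z + 71*c^3*z^2 - 93*c^2*z^3 - 72*c*z^4 + 108*z^5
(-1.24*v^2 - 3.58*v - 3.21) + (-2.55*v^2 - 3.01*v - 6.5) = -3.79*v^2 - 6.59*v - 9.71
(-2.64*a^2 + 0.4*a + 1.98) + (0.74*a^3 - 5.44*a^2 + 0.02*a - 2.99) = 0.74*a^3 - 8.08*a^2 + 0.42*a - 1.01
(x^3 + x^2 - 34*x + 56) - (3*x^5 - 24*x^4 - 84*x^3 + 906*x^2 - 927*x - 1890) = -3*x^5 + 24*x^4 + 85*x^3 - 905*x^2 + 893*x + 1946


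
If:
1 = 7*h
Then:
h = 1/7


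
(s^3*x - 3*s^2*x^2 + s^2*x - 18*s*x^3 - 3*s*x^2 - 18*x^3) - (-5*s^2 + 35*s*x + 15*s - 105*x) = s^3*x - 3*s^2*x^2 + s^2*x + 5*s^2 - 18*s*x^3 - 3*s*x^2 - 35*s*x - 15*s - 18*x^3 + 105*x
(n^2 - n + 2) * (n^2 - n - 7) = n^4 - 2*n^3 - 4*n^2 + 5*n - 14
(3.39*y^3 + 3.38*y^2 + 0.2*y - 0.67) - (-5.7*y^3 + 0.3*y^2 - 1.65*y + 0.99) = 9.09*y^3 + 3.08*y^2 + 1.85*y - 1.66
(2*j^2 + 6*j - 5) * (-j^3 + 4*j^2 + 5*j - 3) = -2*j^5 + 2*j^4 + 39*j^3 + 4*j^2 - 43*j + 15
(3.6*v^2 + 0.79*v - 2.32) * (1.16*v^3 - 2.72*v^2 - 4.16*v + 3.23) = 4.176*v^5 - 8.8756*v^4 - 19.816*v^3 + 14.652*v^2 + 12.2029*v - 7.4936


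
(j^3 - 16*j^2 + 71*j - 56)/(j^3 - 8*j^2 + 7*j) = (j - 8)/j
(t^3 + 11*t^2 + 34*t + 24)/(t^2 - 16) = (t^2 + 7*t + 6)/(t - 4)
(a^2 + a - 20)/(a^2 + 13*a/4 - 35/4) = 4*(a - 4)/(4*a - 7)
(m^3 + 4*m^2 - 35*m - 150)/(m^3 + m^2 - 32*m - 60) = (m + 5)/(m + 2)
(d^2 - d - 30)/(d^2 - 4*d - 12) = (d + 5)/(d + 2)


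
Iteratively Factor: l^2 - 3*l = (l - 3)*(l)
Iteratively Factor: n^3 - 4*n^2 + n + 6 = (n - 2)*(n^2 - 2*n - 3) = (n - 3)*(n - 2)*(n + 1)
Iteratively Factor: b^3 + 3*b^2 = (b)*(b^2 + 3*b) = b^2*(b + 3)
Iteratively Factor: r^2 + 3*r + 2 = (r + 2)*(r + 1)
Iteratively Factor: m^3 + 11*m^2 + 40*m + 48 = (m + 4)*(m^2 + 7*m + 12) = (m + 4)^2*(m + 3)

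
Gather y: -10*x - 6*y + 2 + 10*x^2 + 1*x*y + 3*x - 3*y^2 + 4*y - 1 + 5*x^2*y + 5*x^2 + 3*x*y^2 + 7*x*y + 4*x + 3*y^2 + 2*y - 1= 15*x^2 + 3*x*y^2 - 3*x + y*(5*x^2 + 8*x)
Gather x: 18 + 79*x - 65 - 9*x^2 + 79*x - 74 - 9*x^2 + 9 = -18*x^2 + 158*x - 112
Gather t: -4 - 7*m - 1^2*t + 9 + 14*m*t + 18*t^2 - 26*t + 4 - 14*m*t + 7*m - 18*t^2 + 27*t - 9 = 0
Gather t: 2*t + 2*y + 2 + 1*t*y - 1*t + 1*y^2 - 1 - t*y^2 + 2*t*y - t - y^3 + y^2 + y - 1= t*(-y^2 + 3*y) - y^3 + 2*y^2 + 3*y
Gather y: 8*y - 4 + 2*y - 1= 10*y - 5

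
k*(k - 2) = k^2 - 2*k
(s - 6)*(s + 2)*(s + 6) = s^3 + 2*s^2 - 36*s - 72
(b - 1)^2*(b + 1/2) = b^3 - 3*b^2/2 + 1/2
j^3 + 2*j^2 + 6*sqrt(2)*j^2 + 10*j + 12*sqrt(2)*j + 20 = (j + 2)*(j + sqrt(2))*(j + 5*sqrt(2))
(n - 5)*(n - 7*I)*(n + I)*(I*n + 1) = I*n^4 + 7*n^3 - 5*I*n^3 - 35*n^2 + I*n^2 + 7*n - 5*I*n - 35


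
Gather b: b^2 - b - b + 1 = b^2 - 2*b + 1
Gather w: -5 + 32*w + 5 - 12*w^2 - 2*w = -12*w^2 + 30*w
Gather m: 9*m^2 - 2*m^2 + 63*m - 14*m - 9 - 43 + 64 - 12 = 7*m^2 + 49*m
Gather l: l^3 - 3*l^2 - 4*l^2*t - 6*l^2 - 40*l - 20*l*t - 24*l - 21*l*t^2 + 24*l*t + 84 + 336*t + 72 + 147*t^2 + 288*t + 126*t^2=l^3 + l^2*(-4*t - 9) + l*(-21*t^2 + 4*t - 64) + 273*t^2 + 624*t + 156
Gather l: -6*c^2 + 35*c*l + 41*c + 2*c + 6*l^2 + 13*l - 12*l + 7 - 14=-6*c^2 + 43*c + 6*l^2 + l*(35*c + 1) - 7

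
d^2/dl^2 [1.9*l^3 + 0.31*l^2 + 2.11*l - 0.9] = 11.4*l + 0.62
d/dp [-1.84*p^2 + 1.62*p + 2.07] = 1.62 - 3.68*p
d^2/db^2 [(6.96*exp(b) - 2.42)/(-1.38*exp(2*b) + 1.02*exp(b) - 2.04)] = (-13.254624*exp(4*b) + 8.63769600000001*exp(3*b) + 107.343576*exp(2*b) - 39.215736*exp(b) - 23.9292)*exp(b)/(2.628072*exp(6*b) - 5.827464*exp(5*b) + 15.962184*exp(4*b) - 18.290232*exp(3*b) + 23.596272*exp(2*b) - 12.734496*exp(b) + 8.489664)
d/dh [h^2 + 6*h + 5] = 2*h + 6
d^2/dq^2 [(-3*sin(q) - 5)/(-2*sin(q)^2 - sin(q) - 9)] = (-12*sin(q)^5 - 74*sin(q)^4 + 318*sin(q)^3 + 502*sin(q)^2 - 462*sin(q) - 224)/(sin(q) - cos(2*q) + 10)^3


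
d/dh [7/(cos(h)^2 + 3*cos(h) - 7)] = 7*(2*cos(h) + 3)*sin(h)/(cos(h)^2 + 3*cos(h) - 7)^2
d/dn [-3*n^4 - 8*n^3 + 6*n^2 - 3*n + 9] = -12*n^3 - 24*n^2 + 12*n - 3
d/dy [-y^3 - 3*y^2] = 3*y*(-y - 2)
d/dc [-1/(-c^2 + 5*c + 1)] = (5 - 2*c)/(-c^2 + 5*c + 1)^2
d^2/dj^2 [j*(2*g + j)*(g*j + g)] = 2*g*(2*g + 3*j + 1)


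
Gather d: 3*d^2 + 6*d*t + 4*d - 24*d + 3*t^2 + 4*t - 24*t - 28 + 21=3*d^2 + d*(6*t - 20) + 3*t^2 - 20*t - 7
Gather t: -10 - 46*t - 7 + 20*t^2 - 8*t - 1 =20*t^2 - 54*t - 18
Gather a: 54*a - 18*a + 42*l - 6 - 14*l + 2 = 36*a + 28*l - 4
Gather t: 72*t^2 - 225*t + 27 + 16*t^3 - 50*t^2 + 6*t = 16*t^3 + 22*t^2 - 219*t + 27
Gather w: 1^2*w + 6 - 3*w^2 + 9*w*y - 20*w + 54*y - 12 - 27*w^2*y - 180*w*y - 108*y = w^2*(-27*y - 3) + w*(-171*y - 19) - 54*y - 6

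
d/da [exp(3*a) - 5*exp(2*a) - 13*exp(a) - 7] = (3*exp(2*a) - 10*exp(a) - 13)*exp(a)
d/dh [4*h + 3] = 4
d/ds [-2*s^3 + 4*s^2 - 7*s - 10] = -6*s^2 + 8*s - 7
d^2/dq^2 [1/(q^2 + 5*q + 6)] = 2*(-q^2 - 5*q + (2*q + 5)^2 - 6)/(q^2 + 5*q + 6)^3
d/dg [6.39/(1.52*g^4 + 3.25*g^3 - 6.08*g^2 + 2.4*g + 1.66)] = (-38.8512*g^3 - 62.3025*g^2 + 77.7024*g - 15.336)/(1.52*g^4 + 3.25*g^3 - 6.08*g^2 + 2.4*g + 1.66)^2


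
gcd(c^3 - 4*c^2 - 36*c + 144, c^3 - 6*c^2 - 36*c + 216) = c^2 - 36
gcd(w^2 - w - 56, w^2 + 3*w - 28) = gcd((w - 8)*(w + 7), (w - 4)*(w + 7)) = w + 7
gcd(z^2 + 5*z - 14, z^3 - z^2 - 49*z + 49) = z + 7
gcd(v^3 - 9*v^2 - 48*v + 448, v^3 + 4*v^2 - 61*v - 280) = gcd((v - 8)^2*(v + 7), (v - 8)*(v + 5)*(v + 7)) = v^2 - v - 56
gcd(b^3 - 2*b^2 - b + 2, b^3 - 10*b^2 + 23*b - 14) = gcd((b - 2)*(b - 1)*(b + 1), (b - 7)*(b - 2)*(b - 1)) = b^2 - 3*b + 2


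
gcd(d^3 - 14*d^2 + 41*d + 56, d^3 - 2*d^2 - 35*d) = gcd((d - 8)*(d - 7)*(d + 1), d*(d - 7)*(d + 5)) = d - 7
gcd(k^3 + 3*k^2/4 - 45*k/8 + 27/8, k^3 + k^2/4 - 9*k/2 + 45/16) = k^2 - 9*k/4 + 9/8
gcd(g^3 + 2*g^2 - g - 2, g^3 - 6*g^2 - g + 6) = g^2 - 1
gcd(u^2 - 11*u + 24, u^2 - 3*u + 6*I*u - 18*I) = u - 3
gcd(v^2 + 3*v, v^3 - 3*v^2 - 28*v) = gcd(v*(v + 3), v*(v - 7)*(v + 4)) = v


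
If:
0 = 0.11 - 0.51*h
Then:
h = 0.22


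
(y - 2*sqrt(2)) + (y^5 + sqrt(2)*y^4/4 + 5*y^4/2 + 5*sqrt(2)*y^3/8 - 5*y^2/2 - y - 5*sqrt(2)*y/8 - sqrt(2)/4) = y^5 + sqrt(2)*y^4/4 + 5*y^4/2 + 5*sqrt(2)*y^3/8 - 5*y^2/2 - 5*sqrt(2)*y/8 - 9*sqrt(2)/4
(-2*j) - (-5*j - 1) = 3*j + 1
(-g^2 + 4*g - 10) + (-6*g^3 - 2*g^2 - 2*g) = -6*g^3 - 3*g^2 + 2*g - 10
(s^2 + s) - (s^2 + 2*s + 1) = -s - 1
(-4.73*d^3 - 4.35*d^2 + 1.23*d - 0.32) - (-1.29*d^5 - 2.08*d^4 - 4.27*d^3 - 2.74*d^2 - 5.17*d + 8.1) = 1.29*d^5 + 2.08*d^4 - 0.460000000000001*d^3 - 1.61*d^2 + 6.4*d - 8.42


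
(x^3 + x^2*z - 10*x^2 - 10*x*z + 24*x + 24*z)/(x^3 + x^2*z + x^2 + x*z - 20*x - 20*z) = (x - 6)/(x + 5)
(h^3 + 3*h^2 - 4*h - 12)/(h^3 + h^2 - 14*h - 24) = (h - 2)/(h - 4)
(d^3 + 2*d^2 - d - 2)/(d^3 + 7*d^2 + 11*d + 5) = (d^2 + d - 2)/(d^2 + 6*d + 5)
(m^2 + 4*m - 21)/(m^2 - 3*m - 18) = (-m^2 - 4*m + 21)/(-m^2 + 3*m + 18)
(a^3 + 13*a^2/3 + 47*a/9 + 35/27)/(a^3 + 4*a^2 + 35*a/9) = (a + 1/3)/a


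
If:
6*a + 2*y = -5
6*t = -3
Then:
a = -y/3 - 5/6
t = -1/2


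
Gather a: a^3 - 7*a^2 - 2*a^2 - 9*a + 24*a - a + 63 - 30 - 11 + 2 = a^3 - 9*a^2 + 14*a + 24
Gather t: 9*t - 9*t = 0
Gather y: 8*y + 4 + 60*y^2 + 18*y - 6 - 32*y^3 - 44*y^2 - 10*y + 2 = -32*y^3 + 16*y^2 + 16*y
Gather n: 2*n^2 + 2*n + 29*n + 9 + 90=2*n^2 + 31*n + 99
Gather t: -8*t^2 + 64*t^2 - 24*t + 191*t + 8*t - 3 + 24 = 56*t^2 + 175*t + 21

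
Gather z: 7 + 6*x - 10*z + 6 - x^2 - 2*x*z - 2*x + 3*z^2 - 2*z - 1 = -x^2 + 4*x + 3*z^2 + z*(-2*x - 12) + 12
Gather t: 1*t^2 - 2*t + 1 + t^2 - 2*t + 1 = 2*t^2 - 4*t + 2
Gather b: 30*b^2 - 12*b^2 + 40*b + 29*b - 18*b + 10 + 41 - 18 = 18*b^2 + 51*b + 33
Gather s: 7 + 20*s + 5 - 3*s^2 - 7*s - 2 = -3*s^2 + 13*s + 10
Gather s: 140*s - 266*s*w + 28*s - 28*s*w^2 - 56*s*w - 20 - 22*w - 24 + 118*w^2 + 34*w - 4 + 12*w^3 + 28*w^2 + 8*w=s*(-28*w^2 - 322*w + 168) + 12*w^3 + 146*w^2 + 20*w - 48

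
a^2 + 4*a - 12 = (a - 2)*(a + 6)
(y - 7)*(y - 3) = y^2 - 10*y + 21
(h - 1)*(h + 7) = h^2 + 6*h - 7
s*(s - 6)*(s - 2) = s^3 - 8*s^2 + 12*s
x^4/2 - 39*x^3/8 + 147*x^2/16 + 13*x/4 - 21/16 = (x/2 + 1/4)*(x - 7)*(x - 3)*(x - 1/4)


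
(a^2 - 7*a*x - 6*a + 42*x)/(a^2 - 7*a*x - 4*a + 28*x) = (a - 6)/(a - 4)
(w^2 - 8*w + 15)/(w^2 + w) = (w^2 - 8*w + 15)/(w*(w + 1))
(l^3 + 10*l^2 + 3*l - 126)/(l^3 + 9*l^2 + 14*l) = (l^2 + 3*l - 18)/(l*(l + 2))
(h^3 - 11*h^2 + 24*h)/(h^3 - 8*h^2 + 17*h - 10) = h*(h^2 - 11*h + 24)/(h^3 - 8*h^2 + 17*h - 10)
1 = 1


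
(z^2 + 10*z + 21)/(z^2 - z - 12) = (z + 7)/(z - 4)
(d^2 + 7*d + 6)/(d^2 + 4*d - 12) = (d + 1)/(d - 2)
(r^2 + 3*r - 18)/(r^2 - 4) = (r^2 + 3*r - 18)/(r^2 - 4)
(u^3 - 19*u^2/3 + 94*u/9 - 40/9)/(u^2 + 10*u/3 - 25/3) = (3*u^2 - 14*u + 8)/(3*(u + 5))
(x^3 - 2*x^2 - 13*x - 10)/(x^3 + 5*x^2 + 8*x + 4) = (x - 5)/(x + 2)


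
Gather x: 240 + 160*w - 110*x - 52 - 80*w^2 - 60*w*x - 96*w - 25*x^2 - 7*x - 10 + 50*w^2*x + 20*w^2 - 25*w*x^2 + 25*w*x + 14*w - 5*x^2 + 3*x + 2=-60*w^2 + 78*w + x^2*(-25*w - 30) + x*(50*w^2 - 35*w - 114) + 180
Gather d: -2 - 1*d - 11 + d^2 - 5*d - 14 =d^2 - 6*d - 27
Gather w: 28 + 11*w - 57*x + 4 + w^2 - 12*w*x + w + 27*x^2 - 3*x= w^2 + w*(12 - 12*x) + 27*x^2 - 60*x + 32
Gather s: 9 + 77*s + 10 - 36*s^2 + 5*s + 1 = -36*s^2 + 82*s + 20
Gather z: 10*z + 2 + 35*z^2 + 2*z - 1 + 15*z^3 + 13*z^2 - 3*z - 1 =15*z^3 + 48*z^2 + 9*z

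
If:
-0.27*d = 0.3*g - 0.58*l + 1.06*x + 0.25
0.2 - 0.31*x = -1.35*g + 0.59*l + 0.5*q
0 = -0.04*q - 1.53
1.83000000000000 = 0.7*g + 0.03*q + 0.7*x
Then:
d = 85.6162227602906 - 8.85875706214689*x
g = 4.25357142857143 - x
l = 42.486985472155 - 2.8135593220339*x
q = -38.25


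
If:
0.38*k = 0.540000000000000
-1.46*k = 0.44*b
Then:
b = -4.72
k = 1.42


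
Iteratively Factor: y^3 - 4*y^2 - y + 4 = (y + 1)*(y^2 - 5*y + 4) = (y - 4)*(y + 1)*(y - 1)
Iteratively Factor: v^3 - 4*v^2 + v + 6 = (v + 1)*(v^2 - 5*v + 6) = (v - 2)*(v + 1)*(v - 3)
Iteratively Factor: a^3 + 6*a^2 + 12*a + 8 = (a + 2)*(a^2 + 4*a + 4) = (a + 2)^2*(a + 2)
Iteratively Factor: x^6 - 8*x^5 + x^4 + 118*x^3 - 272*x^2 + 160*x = (x - 2)*(x^5 - 6*x^4 - 11*x^3 + 96*x^2 - 80*x) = (x - 4)*(x - 2)*(x^4 - 2*x^3 - 19*x^2 + 20*x) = x*(x - 4)*(x - 2)*(x^3 - 2*x^2 - 19*x + 20) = x*(x - 4)*(x - 2)*(x + 4)*(x^2 - 6*x + 5) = x*(x - 4)*(x - 2)*(x - 1)*(x + 4)*(x - 5)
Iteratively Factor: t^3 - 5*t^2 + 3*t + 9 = (t - 3)*(t^2 - 2*t - 3) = (t - 3)*(t + 1)*(t - 3)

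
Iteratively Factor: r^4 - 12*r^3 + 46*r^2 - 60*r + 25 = (r - 5)*(r^3 - 7*r^2 + 11*r - 5) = (r - 5)*(r - 1)*(r^2 - 6*r + 5) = (r - 5)*(r - 1)^2*(r - 5)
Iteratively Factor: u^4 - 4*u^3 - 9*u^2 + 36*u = (u)*(u^3 - 4*u^2 - 9*u + 36) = u*(u + 3)*(u^2 - 7*u + 12) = u*(u - 3)*(u + 3)*(u - 4)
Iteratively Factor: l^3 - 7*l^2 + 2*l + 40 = (l - 4)*(l^2 - 3*l - 10) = (l - 4)*(l + 2)*(l - 5)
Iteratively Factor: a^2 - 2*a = (a)*(a - 2)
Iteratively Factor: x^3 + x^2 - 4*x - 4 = (x - 2)*(x^2 + 3*x + 2) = (x - 2)*(x + 2)*(x + 1)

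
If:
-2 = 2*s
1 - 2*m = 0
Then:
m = 1/2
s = -1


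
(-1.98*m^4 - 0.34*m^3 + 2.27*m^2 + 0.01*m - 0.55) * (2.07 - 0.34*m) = 0.6732*m^5 - 3.983*m^4 - 1.4756*m^3 + 4.6955*m^2 + 0.2077*m - 1.1385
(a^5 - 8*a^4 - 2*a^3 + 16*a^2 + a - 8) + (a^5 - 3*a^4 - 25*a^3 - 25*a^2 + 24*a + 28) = 2*a^5 - 11*a^4 - 27*a^3 - 9*a^2 + 25*a + 20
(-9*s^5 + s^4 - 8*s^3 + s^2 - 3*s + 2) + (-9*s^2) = -9*s^5 + s^4 - 8*s^3 - 8*s^2 - 3*s + 2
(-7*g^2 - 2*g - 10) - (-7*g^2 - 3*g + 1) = g - 11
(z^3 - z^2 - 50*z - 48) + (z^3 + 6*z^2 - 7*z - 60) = 2*z^3 + 5*z^2 - 57*z - 108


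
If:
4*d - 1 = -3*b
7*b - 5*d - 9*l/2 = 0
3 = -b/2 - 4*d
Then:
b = 8/5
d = -19/20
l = 319/90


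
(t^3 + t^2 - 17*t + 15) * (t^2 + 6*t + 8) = t^5 + 7*t^4 - 3*t^3 - 79*t^2 - 46*t + 120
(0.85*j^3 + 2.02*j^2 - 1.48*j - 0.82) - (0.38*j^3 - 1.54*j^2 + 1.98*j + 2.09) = 0.47*j^3 + 3.56*j^2 - 3.46*j - 2.91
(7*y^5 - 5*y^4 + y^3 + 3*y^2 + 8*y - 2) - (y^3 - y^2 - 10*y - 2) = 7*y^5 - 5*y^4 + 4*y^2 + 18*y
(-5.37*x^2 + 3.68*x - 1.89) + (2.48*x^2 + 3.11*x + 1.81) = -2.89*x^2 + 6.79*x - 0.0799999999999998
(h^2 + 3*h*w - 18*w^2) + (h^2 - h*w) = 2*h^2 + 2*h*w - 18*w^2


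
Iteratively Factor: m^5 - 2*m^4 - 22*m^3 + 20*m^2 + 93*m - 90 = (m - 5)*(m^4 + 3*m^3 - 7*m^2 - 15*m + 18) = (m - 5)*(m + 3)*(m^3 - 7*m + 6) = (m - 5)*(m - 1)*(m + 3)*(m^2 + m - 6) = (m - 5)*(m - 2)*(m - 1)*(m + 3)*(m + 3)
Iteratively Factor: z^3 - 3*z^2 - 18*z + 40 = (z + 4)*(z^2 - 7*z + 10) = (z - 2)*(z + 4)*(z - 5)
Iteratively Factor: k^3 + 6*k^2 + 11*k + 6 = (k + 1)*(k^2 + 5*k + 6) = (k + 1)*(k + 3)*(k + 2)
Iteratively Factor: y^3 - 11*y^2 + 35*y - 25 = (y - 1)*(y^2 - 10*y + 25) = (y - 5)*(y - 1)*(y - 5)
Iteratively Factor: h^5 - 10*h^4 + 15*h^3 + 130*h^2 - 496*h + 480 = (h - 5)*(h^4 - 5*h^3 - 10*h^2 + 80*h - 96) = (h - 5)*(h - 4)*(h^3 - h^2 - 14*h + 24) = (h - 5)*(h - 4)*(h + 4)*(h^2 - 5*h + 6) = (h - 5)*(h - 4)*(h - 2)*(h + 4)*(h - 3)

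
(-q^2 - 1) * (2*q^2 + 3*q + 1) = -2*q^4 - 3*q^3 - 3*q^2 - 3*q - 1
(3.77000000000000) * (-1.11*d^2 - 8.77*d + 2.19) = -4.1847*d^2 - 33.0629*d + 8.2563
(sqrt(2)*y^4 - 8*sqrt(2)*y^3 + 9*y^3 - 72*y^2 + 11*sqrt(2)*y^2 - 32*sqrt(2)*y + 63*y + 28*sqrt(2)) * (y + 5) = sqrt(2)*y^5 - 3*sqrt(2)*y^4 + 9*y^4 - 29*sqrt(2)*y^3 - 27*y^3 - 297*y^2 + 23*sqrt(2)*y^2 - 132*sqrt(2)*y + 315*y + 140*sqrt(2)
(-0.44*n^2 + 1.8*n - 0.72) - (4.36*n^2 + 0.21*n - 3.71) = -4.8*n^2 + 1.59*n + 2.99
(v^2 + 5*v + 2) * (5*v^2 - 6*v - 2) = 5*v^4 + 19*v^3 - 22*v^2 - 22*v - 4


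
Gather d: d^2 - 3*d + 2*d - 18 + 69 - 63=d^2 - d - 12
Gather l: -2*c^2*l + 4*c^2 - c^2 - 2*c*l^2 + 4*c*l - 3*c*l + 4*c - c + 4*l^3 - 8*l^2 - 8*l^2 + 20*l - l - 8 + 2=3*c^2 + 3*c + 4*l^3 + l^2*(-2*c - 16) + l*(-2*c^2 + c + 19) - 6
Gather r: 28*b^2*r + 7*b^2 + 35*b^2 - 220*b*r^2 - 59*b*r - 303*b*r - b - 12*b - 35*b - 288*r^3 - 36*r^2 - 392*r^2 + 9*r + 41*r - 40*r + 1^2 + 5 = 42*b^2 - 48*b - 288*r^3 + r^2*(-220*b - 428) + r*(28*b^2 - 362*b + 10) + 6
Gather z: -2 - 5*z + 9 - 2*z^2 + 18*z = -2*z^2 + 13*z + 7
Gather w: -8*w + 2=2 - 8*w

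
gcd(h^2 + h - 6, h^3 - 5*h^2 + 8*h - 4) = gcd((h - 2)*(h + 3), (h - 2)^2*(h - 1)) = h - 2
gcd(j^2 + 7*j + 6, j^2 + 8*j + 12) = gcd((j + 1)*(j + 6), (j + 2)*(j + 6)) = j + 6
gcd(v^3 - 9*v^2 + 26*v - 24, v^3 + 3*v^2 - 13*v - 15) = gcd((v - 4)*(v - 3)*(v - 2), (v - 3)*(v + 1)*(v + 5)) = v - 3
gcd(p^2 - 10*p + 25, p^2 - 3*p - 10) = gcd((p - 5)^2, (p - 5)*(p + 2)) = p - 5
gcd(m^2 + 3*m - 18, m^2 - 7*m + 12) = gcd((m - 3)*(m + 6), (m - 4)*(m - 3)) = m - 3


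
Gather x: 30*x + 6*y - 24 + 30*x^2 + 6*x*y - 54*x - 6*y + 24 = 30*x^2 + x*(6*y - 24)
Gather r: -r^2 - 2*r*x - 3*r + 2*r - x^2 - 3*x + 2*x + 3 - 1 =-r^2 + r*(-2*x - 1) - x^2 - x + 2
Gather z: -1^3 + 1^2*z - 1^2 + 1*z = 2*z - 2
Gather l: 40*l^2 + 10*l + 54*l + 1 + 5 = 40*l^2 + 64*l + 6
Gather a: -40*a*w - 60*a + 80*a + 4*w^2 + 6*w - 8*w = a*(20 - 40*w) + 4*w^2 - 2*w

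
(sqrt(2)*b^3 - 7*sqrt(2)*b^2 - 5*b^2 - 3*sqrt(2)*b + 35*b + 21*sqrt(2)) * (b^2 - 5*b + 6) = sqrt(2)*b^5 - 12*sqrt(2)*b^4 - 5*b^4 + 38*sqrt(2)*b^3 + 60*b^3 - 205*b^2 - 6*sqrt(2)*b^2 - 123*sqrt(2)*b + 210*b + 126*sqrt(2)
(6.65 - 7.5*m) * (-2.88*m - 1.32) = 21.6*m^2 - 9.252*m - 8.778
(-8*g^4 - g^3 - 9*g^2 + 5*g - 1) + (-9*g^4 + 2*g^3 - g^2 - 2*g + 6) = -17*g^4 + g^3 - 10*g^2 + 3*g + 5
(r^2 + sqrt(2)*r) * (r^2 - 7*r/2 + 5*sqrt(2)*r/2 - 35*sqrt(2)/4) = r^4 - 7*r^3/2 + 7*sqrt(2)*r^3/2 - 49*sqrt(2)*r^2/4 + 5*r^2 - 35*r/2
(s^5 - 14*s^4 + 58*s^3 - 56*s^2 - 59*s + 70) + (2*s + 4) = s^5 - 14*s^4 + 58*s^3 - 56*s^2 - 57*s + 74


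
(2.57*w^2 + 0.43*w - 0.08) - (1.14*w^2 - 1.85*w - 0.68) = 1.43*w^2 + 2.28*w + 0.6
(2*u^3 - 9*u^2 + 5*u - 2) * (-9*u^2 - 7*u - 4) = -18*u^5 + 67*u^4 + 10*u^3 + 19*u^2 - 6*u + 8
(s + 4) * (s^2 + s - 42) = s^3 + 5*s^2 - 38*s - 168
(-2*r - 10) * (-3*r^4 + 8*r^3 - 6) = 6*r^5 + 14*r^4 - 80*r^3 + 12*r + 60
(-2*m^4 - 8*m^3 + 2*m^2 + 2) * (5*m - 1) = -10*m^5 - 38*m^4 + 18*m^3 - 2*m^2 + 10*m - 2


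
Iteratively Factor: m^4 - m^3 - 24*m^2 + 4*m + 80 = (m + 4)*(m^3 - 5*m^2 - 4*m + 20) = (m + 2)*(m + 4)*(m^2 - 7*m + 10) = (m - 2)*(m + 2)*(m + 4)*(m - 5)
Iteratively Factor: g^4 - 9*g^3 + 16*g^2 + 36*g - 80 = (g + 2)*(g^3 - 11*g^2 + 38*g - 40) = (g - 5)*(g + 2)*(g^2 - 6*g + 8) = (g - 5)*(g - 2)*(g + 2)*(g - 4)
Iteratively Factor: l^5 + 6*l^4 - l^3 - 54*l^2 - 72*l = (l + 3)*(l^4 + 3*l^3 - 10*l^2 - 24*l) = (l + 3)*(l + 4)*(l^3 - l^2 - 6*l) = l*(l + 3)*(l + 4)*(l^2 - l - 6) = l*(l - 3)*(l + 3)*(l + 4)*(l + 2)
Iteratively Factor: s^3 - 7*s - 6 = (s + 2)*(s^2 - 2*s - 3) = (s - 3)*(s + 2)*(s + 1)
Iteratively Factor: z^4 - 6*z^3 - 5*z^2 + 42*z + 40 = (z - 4)*(z^3 - 2*z^2 - 13*z - 10) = (z - 4)*(z + 1)*(z^2 - 3*z - 10) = (z - 4)*(z + 1)*(z + 2)*(z - 5)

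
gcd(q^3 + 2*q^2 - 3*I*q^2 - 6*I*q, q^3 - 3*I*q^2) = q^2 - 3*I*q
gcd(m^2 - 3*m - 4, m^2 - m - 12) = m - 4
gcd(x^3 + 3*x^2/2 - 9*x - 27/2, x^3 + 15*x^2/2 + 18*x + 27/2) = x^2 + 9*x/2 + 9/2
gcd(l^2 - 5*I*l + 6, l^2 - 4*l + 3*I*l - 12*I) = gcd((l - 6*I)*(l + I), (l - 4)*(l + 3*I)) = 1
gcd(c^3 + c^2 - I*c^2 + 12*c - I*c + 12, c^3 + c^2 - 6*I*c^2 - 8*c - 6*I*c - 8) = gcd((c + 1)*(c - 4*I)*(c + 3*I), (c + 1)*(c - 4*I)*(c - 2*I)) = c^2 + c*(1 - 4*I) - 4*I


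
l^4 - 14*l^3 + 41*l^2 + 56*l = l*(l - 8)*(l - 7)*(l + 1)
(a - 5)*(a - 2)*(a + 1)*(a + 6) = a^4 - 33*a^2 + 28*a + 60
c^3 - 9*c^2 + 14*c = c*(c - 7)*(c - 2)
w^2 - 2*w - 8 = (w - 4)*(w + 2)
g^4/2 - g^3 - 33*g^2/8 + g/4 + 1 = (g/2 + 1)*(g - 4)*(g - 1/2)*(g + 1/2)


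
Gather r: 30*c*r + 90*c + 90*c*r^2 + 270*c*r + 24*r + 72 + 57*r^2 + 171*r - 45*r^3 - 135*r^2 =90*c - 45*r^3 + r^2*(90*c - 78) + r*(300*c + 195) + 72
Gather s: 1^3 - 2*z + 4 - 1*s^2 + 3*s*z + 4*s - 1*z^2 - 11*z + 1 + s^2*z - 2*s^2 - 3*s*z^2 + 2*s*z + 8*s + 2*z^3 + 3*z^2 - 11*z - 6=s^2*(z - 3) + s*(-3*z^2 + 5*z + 12) + 2*z^3 + 2*z^2 - 24*z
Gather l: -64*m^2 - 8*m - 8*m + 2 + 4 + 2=-64*m^2 - 16*m + 8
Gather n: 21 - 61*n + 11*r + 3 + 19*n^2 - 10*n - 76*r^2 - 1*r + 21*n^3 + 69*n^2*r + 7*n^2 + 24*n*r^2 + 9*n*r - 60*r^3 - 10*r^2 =21*n^3 + n^2*(69*r + 26) + n*(24*r^2 + 9*r - 71) - 60*r^3 - 86*r^2 + 10*r + 24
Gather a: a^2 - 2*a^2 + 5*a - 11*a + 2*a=-a^2 - 4*a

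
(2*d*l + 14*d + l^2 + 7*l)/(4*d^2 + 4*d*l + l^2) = (l + 7)/(2*d + l)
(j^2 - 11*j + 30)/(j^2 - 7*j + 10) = (j - 6)/(j - 2)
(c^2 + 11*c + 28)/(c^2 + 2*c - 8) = (c + 7)/(c - 2)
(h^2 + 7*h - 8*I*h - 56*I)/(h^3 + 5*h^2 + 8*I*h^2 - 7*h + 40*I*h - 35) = (h^2 + h*(7 - 8*I) - 56*I)/(h^3 + h^2*(5 + 8*I) + h*(-7 + 40*I) - 35)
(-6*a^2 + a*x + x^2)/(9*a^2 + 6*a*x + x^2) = (-2*a + x)/(3*a + x)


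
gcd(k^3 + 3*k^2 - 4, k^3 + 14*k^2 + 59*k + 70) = k + 2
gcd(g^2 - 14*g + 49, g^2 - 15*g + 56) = g - 7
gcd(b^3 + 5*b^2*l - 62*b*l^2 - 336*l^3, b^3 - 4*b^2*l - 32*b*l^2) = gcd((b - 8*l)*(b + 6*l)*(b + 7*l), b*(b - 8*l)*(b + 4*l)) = b - 8*l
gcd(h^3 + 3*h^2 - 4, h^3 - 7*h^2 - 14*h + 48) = 1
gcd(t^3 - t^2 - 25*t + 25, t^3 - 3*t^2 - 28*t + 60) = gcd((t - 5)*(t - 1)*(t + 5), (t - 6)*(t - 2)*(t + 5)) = t + 5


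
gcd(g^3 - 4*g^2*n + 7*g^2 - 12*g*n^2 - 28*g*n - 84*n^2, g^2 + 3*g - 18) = 1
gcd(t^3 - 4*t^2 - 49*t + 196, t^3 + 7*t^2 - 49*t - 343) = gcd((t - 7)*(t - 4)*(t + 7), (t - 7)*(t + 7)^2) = t^2 - 49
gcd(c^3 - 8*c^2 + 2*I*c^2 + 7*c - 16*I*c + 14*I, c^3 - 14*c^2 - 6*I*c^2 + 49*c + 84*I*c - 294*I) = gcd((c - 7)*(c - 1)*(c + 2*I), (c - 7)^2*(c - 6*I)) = c - 7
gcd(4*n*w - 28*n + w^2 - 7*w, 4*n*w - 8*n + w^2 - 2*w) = 4*n + w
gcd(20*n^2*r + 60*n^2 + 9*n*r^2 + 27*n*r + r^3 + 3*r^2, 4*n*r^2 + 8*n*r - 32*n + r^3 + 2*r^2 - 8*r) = 4*n + r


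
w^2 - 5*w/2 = w*(w - 5/2)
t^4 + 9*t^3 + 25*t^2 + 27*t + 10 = (t + 1)^2*(t + 2)*(t + 5)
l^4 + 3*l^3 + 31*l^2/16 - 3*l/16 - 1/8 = (l - 1/4)*(l + 1/4)*(l + 1)*(l + 2)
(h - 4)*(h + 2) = h^2 - 2*h - 8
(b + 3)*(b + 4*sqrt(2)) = b^2 + 3*b + 4*sqrt(2)*b + 12*sqrt(2)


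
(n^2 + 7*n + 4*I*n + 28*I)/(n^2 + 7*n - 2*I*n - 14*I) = (n + 4*I)/(n - 2*I)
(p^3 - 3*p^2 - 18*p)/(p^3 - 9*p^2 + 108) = p/(p - 6)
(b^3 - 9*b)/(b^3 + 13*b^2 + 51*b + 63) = b*(b - 3)/(b^2 + 10*b + 21)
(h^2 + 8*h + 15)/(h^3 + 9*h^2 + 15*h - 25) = (h + 3)/(h^2 + 4*h - 5)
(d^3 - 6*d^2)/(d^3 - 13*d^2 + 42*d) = d/(d - 7)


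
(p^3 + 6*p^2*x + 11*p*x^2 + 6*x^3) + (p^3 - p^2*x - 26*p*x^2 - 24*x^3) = 2*p^3 + 5*p^2*x - 15*p*x^2 - 18*x^3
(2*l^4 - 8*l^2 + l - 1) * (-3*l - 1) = -6*l^5 - 2*l^4 + 24*l^3 + 5*l^2 + 2*l + 1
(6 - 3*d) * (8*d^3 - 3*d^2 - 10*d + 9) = -24*d^4 + 57*d^3 + 12*d^2 - 87*d + 54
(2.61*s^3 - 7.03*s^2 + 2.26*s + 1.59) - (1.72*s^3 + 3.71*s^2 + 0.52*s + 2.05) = 0.89*s^3 - 10.74*s^2 + 1.74*s - 0.46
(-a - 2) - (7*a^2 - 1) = -7*a^2 - a - 1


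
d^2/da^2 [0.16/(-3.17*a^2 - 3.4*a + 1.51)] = (3.215648*a^2 + 3.44896*a - 0.16*(6.34*a + 3.4)*(12.68*a + 6.8) - 1.531744)/(3.17*a^2 + 3.4*a - 1.51)^3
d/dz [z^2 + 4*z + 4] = 2*z + 4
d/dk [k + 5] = 1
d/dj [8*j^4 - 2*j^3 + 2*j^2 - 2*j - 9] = 32*j^3 - 6*j^2 + 4*j - 2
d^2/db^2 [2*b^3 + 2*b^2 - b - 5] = 12*b + 4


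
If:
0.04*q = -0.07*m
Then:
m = -0.571428571428571*q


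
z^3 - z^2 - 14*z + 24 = (z - 3)*(z - 2)*(z + 4)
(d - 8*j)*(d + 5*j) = d^2 - 3*d*j - 40*j^2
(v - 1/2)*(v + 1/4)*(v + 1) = v^3 + 3*v^2/4 - 3*v/8 - 1/8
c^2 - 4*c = c*(c - 4)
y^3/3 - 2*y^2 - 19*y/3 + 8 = (y/3 + 1)*(y - 8)*(y - 1)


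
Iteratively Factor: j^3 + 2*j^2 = (j + 2)*(j^2) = j*(j + 2)*(j)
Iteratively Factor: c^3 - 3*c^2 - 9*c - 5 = (c - 5)*(c^2 + 2*c + 1) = (c - 5)*(c + 1)*(c + 1)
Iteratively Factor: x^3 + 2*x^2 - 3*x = (x + 3)*(x^2 - x) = x*(x + 3)*(x - 1)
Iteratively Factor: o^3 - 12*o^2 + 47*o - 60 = (o - 4)*(o^2 - 8*o + 15) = (o - 4)*(o - 3)*(o - 5)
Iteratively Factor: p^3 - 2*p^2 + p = (p)*(p^2 - 2*p + 1) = p*(p - 1)*(p - 1)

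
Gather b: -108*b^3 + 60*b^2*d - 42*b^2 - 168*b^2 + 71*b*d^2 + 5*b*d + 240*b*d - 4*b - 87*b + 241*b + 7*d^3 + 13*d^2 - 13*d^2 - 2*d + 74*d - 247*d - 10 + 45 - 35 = -108*b^3 + b^2*(60*d - 210) + b*(71*d^2 + 245*d + 150) + 7*d^3 - 175*d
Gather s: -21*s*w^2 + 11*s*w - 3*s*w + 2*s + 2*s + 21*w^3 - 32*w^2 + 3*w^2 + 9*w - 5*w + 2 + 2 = s*(-21*w^2 + 8*w + 4) + 21*w^3 - 29*w^2 + 4*w + 4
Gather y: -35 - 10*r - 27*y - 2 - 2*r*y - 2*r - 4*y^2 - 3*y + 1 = -12*r - 4*y^2 + y*(-2*r - 30) - 36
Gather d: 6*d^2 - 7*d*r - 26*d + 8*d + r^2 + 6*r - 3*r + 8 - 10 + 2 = 6*d^2 + d*(-7*r - 18) + r^2 + 3*r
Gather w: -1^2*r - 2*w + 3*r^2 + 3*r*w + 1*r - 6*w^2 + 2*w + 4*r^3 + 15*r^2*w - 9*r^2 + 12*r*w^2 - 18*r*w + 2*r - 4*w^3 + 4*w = 4*r^3 - 6*r^2 + 2*r - 4*w^3 + w^2*(12*r - 6) + w*(15*r^2 - 15*r + 4)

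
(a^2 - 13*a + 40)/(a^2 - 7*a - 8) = (a - 5)/(a + 1)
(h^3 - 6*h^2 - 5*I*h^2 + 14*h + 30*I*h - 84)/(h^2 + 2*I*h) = h - 6 - 7*I + 42*I/h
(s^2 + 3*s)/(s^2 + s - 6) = s/(s - 2)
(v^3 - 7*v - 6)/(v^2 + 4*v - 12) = (v^3 - 7*v - 6)/(v^2 + 4*v - 12)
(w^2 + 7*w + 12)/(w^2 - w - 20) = (w + 3)/(w - 5)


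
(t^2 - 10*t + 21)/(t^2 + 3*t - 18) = (t - 7)/(t + 6)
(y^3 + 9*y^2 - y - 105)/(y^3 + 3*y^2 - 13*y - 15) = (y + 7)/(y + 1)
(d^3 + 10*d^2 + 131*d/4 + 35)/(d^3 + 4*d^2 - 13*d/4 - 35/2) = (d + 4)/(d - 2)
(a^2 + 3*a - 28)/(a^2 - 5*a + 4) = (a + 7)/(a - 1)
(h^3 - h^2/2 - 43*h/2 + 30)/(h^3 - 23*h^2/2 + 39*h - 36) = (h + 5)/(h - 6)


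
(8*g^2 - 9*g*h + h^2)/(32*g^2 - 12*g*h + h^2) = (g - h)/(4*g - h)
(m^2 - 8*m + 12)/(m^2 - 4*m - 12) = (m - 2)/(m + 2)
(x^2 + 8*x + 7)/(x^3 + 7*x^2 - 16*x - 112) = (x + 1)/(x^2 - 16)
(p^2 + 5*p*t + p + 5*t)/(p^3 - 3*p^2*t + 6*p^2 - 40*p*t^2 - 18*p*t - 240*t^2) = (p + 1)/(p^2 - 8*p*t + 6*p - 48*t)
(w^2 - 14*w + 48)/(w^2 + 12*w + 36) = (w^2 - 14*w + 48)/(w^2 + 12*w + 36)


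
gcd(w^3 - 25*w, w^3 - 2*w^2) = w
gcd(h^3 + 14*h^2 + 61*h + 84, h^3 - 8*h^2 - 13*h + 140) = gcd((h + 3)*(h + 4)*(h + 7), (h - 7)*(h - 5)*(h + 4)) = h + 4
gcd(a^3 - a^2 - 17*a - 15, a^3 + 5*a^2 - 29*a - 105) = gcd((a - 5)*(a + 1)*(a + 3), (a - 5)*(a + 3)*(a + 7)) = a^2 - 2*a - 15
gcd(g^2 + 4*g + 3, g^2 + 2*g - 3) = g + 3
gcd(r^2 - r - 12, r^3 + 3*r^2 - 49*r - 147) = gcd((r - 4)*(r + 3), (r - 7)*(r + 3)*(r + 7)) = r + 3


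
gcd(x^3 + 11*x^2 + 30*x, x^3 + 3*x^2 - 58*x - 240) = x^2 + 11*x + 30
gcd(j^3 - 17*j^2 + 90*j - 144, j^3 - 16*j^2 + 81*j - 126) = j^2 - 9*j + 18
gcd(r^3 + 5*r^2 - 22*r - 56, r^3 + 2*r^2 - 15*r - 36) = r - 4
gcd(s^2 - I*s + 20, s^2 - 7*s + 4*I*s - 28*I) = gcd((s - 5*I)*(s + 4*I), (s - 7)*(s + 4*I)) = s + 4*I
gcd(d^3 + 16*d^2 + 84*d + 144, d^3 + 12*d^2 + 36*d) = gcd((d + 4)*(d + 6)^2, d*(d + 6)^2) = d^2 + 12*d + 36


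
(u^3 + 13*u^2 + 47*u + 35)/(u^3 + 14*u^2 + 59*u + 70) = (u + 1)/(u + 2)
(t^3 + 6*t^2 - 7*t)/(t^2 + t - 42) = t*(t - 1)/(t - 6)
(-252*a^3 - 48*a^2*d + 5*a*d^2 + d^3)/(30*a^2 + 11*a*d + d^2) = (-42*a^2 - a*d + d^2)/(5*a + d)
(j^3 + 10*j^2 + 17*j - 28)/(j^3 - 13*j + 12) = (j + 7)/(j - 3)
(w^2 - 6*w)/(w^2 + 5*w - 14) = w*(w - 6)/(w^2 + 5*w - 14)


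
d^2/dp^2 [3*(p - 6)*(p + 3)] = 6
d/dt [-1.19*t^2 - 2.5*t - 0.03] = -2.38*t - 2.5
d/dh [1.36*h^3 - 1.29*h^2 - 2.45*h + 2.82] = 4.08*h^2 - 2.58*h - 2.45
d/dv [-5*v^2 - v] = -10*v - 1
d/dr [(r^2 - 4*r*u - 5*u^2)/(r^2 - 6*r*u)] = 2*u*(-r^2 + 5*r*u - 15*u^2)/(r^2*(r^2 - 12*r*u + 36*u^2))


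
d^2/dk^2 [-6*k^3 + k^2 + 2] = 2 - 36*k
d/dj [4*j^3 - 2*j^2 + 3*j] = 12*j^2 - 4*j + 3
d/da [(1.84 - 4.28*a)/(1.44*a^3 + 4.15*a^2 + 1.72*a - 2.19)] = (12.3264*a^3 + 9.8132*a^2 - 15.272*a + 6.2084)/(2.0736*a^6 + 11.952*a^5 + 22.1761*a^4 + 7.9688*a^3 - 15.2186*a^2 - 7.5336*a + 4.7961)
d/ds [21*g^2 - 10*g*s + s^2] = -10*g + 2*s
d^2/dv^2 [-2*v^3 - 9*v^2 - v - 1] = -12*v - 18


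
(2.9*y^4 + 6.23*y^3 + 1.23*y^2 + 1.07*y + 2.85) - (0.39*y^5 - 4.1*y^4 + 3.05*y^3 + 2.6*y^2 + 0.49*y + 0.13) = -0.39*y^5 + 7.0*y^4 + 3.18*y^3 - 1.37*y^2 + 0.58*y + 2.72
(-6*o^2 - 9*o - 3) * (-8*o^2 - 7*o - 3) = 48*o^4 + 114*o^3 + 105*o^2 + 48*o + 9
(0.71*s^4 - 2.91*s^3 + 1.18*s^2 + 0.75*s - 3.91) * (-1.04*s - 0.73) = -0.7384*s^5 + 2.5081*s^4 + 0.8971*s^3 - 1.6414*s^2 + 3.5189*s + 2.8543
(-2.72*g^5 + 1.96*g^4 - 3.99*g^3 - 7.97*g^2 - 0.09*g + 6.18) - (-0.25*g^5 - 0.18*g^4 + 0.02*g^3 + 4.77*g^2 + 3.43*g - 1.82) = -2.47*g^5 + 2.14*g^4 - 4.01*g^3 - 12.74*g^2 - 3.52*g + 8.0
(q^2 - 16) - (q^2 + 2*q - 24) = 8 - 2*q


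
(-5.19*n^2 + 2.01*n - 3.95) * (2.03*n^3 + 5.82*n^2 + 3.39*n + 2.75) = -10.5357*n^5 - 26.1255*n^4 - 13.9144*n^3 - 30.4476*n^2 - 7.863*n - 10.8625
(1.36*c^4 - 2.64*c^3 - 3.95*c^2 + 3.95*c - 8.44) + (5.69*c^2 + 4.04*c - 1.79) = 1.36*c^4 - 2.64*c^3 + 1.74*c^2 + 7.99*c - 10.23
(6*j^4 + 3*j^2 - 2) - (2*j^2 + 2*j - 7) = 6*j^4 + j^2 - 2*j + 5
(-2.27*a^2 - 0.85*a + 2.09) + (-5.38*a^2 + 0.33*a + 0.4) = -7.65*a^2 - 0.52*a + 2.49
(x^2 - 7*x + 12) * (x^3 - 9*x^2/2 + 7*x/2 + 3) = x^5 - 23*x^4/2 + 47*x^3 - 151*x^2/2 + 21*x + 36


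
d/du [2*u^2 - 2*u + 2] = 4*u - 2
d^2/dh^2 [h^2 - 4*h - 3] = 2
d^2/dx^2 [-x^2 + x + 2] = -2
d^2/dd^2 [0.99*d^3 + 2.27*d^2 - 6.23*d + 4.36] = 5.94*d + 4.54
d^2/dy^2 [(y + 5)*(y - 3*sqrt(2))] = 2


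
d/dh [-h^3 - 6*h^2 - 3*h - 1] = -3*h^2 - 12*h - 3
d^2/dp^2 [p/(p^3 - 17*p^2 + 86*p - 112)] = 2*(p*(3*p^2 - 34*p + 86)^2 + (-3*p^2 - p*(3*p - 17) + 34*p - 86)*(p^3 - 17*p^2 + 86*p - 112))/(p^3 - 17*p^2 + 86*p - 112)^3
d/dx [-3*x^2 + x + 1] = 1 - 6*x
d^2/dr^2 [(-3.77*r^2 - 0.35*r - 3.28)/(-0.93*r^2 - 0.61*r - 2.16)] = (3.5527136788005e-15*r^4 - 3.672012*r^3 - 28.417824*r^2 + 6.945984*r + 23.519552)/(0.804357*r^6 + 1.582767*r^5 + 6.642711*r^4 + 7.579189*r^3 + 15.428232*r^2 + 8.538048*r + 10.077696)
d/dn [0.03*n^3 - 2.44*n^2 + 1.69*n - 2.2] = 0.09*n^2 - 4.88*n + 1.69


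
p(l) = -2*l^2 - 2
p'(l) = -4*l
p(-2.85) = -18.24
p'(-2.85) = 11.40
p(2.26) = -12.22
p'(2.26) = -9.04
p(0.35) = -2.24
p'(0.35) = -1.40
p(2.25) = -12.12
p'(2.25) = -9.00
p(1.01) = -4.04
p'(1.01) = -4.04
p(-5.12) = -54.43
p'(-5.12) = 20.48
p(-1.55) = -6.80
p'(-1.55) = 6.20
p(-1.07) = -4.29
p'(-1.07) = 4.28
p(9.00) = -164.00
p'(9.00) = -36.00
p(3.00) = -20.00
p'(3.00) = -12.00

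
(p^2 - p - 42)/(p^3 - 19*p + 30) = (p^2 - p - 42)/(p^3 - 19*p + 30)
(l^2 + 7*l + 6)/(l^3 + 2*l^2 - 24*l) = (l + 1)/(l*(l - 4))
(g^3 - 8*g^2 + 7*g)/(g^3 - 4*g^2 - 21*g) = (g - 1)/(g + 3)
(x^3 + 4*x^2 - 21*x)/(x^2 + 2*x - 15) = x*(x + 7)/(x + 5)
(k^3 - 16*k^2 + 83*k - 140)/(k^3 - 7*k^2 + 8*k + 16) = (k^2 - 12*k + 35)/(k^2 - 3*k - 4)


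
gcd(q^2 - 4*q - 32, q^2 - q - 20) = q + 4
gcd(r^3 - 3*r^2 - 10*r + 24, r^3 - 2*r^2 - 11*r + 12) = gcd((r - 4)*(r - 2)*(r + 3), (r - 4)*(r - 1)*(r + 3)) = r^2 - r - 12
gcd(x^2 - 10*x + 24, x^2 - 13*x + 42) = x - 6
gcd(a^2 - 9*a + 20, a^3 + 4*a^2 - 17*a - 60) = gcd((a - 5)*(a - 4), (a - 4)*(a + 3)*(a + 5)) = a - 4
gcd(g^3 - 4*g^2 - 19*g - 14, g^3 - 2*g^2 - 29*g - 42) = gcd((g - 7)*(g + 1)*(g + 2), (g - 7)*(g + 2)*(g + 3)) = g^2 - 5*g - 14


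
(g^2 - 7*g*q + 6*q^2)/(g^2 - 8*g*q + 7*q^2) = (-g + 6*q)/(-g + 7*q)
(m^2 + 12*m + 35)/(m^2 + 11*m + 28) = (m + 5)/(m + 4)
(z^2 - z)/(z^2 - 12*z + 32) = z*(z - 1)/(z^2 - 12*z + 32)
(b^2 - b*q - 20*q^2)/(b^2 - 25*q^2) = (b + 4*q)/(b + 5*q)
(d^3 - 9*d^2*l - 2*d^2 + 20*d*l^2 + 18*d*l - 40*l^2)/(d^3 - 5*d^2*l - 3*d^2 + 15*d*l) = (d^2 - 4*d*l - 2*d + 8*l)/(d*(d - 3))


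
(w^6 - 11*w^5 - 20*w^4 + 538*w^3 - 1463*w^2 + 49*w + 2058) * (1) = w^6 - 11*w^5 - 20*w^4 + 538*w^3 - 1463*w^2 + 49*w + 2058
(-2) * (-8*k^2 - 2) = 16*k^2 + 4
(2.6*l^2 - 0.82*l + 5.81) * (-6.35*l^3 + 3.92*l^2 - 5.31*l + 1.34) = -16.51*l^5 + 15.399*l^4 - 53.9139*l^3 + 30.6134*l^2 - 31.9499*l + 7.7854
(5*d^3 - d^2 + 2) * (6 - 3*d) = -15*d^4 + 33*d^3 - 6*d^2 - 6*d + 12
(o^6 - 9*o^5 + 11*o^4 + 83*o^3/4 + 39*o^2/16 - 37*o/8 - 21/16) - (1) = o^6 - 9*o^5 + 11*o^4 + 83*o^3/4 + 39*o^2/16 - 37*o/8 - 37/16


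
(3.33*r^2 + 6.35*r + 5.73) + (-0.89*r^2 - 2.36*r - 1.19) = 2.44*r^2 + 3.99*r + 4.54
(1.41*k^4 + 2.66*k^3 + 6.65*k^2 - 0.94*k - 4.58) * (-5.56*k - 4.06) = -7.8396*k^5 - 20.5142*k^4 - 47.7736*k^3 - 21.7726*k^2 + 29.2812*k + 18.5948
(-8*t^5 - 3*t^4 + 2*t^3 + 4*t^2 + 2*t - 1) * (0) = 0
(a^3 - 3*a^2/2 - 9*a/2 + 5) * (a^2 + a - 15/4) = a^5 - a^4/2 - 39*a^3/4 + 49*a^2/8 + 175*a/8 - 75/4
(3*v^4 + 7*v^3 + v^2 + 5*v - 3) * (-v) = -3*v^5 - 7*v^4 - v^3 - 5*v^2 + 3*v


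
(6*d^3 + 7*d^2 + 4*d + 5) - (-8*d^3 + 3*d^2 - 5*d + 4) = 14*d^3 + 4*d^2 + 9*d + 1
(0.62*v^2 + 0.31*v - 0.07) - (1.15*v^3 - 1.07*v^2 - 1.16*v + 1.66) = -1.15*v^3 + 1.69*v^2 + 1.47*v - 1.73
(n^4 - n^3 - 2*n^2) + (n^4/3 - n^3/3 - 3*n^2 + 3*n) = 4*n^4/3 - 4*n^3/3 - 5*n^2 + 3*n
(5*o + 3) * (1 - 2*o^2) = -10*o^3 - 6*o^2 + 5*o + 3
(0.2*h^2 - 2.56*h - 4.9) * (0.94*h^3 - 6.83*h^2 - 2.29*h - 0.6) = 0.188*h^5 - 3.7724*h^4 + 12.4208*h^3 + 39.2094*h^2 + 12.757*h + 2.94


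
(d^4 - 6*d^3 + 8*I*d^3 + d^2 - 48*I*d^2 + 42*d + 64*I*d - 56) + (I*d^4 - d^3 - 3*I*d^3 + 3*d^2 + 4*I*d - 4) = d^4 + I*d^4 - 7*d^3 + 5*I*d^3 + 4*d^2 - 48*I*d^2 + 42*d + 68*I*d - 60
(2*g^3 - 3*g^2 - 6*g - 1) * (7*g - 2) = 14*g^4 - 25*g^3 - 36*g^2 + 5*g + 2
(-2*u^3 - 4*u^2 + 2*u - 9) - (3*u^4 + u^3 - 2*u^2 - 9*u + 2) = -3*u^4 - 3*u^3 - 2*u^2 + 11*u - 11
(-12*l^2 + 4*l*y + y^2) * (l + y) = -12*l^3 - 8*l^2*y + 5*l*y^2 + y^3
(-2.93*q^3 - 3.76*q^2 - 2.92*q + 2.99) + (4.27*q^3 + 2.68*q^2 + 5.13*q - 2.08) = 1.34*q^3 - 1.08*q^2 + 2.21*q + 0.91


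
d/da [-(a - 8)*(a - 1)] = 9 - 2*a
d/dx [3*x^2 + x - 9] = 6*x + 1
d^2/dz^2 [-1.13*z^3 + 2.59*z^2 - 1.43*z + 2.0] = 5.18 - 6.78*z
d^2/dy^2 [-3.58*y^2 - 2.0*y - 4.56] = -7.16000000000000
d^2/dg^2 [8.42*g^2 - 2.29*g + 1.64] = 16.8400000000000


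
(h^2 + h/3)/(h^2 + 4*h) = (h + 1/3)/(h + 4)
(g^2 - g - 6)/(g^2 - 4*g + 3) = (g + 2)/(g - 1)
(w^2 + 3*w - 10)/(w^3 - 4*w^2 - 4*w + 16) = (w + 5)/(w^2 - 2*w - 8)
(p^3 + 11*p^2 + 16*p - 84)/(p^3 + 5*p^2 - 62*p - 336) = (p - 2)/(p - 8)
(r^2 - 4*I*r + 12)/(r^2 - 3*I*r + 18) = (r + 2*I)/(r + 3*I)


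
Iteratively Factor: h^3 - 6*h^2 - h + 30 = (h + 2)*(h^2 - 8*h + 15) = (h - 3)*(h + 2)*(h - 5)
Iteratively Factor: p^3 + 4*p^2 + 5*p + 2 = (p + 1)*(p^2 + 3*p + 2) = (p + 1)*(p + 2)*(p + 1)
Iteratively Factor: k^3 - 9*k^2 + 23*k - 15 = (k - 3)*(k^2 - 6*k + 5) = (k - 5)*(k - 3)*(k - 1)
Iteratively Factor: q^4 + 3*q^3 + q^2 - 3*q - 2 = (q + 2)*(q^3 + q^2 - q - 1) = (q + 1)*(q + 2)*(q^2 - 1) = (q + 1)^2*(q + 2)*(q - 1)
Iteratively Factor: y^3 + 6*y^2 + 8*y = (y + 2)*(y^2 + 4*y) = (y + 2)*(y + 4)*(y)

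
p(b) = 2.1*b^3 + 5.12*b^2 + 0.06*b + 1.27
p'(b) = 6.3*b^2 + 10.24*b + 0.06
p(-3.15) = -13.75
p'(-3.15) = 30.32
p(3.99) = 216.41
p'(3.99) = 141.21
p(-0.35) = 1.79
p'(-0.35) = -2.75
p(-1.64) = 5.68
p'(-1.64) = 0.21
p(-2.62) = -1.51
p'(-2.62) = 16.48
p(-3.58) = -29.68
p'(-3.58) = 44.14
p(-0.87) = 3.71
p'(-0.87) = -4.08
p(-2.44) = 1.10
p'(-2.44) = 12.58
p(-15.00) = -5935.13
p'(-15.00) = 1263.96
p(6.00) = 639.55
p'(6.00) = 288.30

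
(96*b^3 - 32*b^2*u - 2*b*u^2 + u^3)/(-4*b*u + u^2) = -24*b^2/u + 2*b + u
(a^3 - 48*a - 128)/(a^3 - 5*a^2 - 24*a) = (a^2 + 8*a + 16)/(a*(a + 3))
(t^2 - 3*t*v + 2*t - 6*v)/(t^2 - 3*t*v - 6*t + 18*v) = (t + 2)/(t - 6)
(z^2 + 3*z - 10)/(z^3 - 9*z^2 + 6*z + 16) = (z + 5)/(z^2 - 7*z - 8)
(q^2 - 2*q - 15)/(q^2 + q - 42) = (q^2 - 2*q - 15)/(q^2 + q - 42)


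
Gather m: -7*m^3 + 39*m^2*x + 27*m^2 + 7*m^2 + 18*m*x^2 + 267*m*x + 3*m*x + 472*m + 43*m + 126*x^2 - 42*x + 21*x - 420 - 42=-7*m^3 + m^2*(39*x + 34) + m*(18*x^2 + 270*x + 515) + 126*x^2 - 21*x - 462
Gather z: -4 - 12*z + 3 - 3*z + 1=-15*z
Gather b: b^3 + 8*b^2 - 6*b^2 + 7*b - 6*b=b^3 + 2*b^2 + b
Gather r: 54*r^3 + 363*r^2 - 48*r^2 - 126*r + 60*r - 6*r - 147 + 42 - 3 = 54*r^3 + 315*r^2 - 72*r - 108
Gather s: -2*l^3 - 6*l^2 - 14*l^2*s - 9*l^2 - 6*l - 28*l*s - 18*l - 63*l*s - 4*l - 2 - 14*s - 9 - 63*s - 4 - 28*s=-2*l^3 - 15*l^2 - 28*l + s*(-14*l^2 - 91*l - 105) - 15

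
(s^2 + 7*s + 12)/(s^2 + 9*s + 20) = (s + 3)/(s + 5)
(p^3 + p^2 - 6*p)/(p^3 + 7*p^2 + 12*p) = (p - 2)/(p + 4)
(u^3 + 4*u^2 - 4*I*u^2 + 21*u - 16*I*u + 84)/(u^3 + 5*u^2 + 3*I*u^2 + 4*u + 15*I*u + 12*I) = (u - 7*I)/(u + 1)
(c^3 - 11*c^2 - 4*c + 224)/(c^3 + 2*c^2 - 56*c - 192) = (c - 7)/(c + 6)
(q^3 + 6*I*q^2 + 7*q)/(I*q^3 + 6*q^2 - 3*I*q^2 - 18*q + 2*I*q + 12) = q*(q^2 + 6*I*q + 7)/(I*q^3 + 6*q^2 - 3*I*q^2 - 18*q + 2*I*q + 12)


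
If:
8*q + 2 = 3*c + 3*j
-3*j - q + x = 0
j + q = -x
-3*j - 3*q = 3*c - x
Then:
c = 8/69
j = 2/23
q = -4/23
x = 2/23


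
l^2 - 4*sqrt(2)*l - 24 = (l - 6*sqrt(2))*(l + 2*sqrt(2))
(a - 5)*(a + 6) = a^2 + a - 30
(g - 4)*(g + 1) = g^2 - 3*g - 4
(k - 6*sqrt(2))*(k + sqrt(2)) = k^2 - 5*sqrt(2)*k - 12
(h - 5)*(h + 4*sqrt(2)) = h^2 - 5*h + 4*sqrt(2)*h - 20*sqrt(2)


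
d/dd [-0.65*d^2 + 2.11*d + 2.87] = 2.11 - 1.3*d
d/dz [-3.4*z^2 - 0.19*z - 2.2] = -6.8*z - 0.19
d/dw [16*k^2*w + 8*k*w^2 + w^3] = 16*k^2 + 16*k*w + 3*w^2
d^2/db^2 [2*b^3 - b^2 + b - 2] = 12*b - 2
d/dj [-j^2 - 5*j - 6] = -2*j - 5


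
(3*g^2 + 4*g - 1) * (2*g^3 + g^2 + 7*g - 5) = 6*g^5 + 11*g^4 + 23*g^3 + 12*g^2 - 27*g + 5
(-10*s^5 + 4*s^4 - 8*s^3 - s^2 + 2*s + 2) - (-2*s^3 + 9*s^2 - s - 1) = -10*s^5 + 4*s^4 - 6*s^3 - 10*s^2 + 3*s + 3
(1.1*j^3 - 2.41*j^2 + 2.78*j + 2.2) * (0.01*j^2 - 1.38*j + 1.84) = 0.011*j^5 - 1.5421*j^4 + 5.3776*j^3 - 8.2488*j^2 + 2.0792*j + 4.048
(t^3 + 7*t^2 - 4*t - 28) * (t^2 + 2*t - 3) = t^5 + 9*t^4 + 7*t^3 - 57*t^2 - 44*t + 84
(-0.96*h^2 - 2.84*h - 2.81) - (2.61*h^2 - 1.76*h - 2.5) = -3.57*h^2 - 1.08*h - 0.31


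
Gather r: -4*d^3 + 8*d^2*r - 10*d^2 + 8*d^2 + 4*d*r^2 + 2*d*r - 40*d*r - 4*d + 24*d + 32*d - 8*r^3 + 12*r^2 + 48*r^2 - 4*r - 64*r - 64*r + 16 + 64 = -4*d^3 - 2*d^2 + 52*d - 8*r^3 + r^2*(4*d + 60) + r*(8*d^2 - 38*d - 132) + 80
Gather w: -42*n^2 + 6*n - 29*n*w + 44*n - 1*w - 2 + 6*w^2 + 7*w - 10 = -42*n^2 + 50*n + 6*w^2 + w*(6 - 29*n) - 12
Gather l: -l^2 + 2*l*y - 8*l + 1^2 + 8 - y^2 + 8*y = -l^2 + l*(2*y - 8) - y^2 + 8*y + 9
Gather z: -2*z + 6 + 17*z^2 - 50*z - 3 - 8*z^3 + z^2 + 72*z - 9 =-8*z^3 + 18*z^2 + 20*z - 6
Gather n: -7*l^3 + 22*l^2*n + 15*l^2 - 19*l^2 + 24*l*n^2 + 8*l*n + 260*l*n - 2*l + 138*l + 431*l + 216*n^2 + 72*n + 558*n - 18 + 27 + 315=-7*l^3 - 4*l^2 + 567*l + n^2*(24*l + 216) + n*(22*l^2 + 268*l + 630) + 324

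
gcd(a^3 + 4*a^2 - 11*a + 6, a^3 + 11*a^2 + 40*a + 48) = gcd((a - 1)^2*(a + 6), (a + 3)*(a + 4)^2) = 1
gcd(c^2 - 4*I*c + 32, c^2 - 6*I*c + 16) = c - 8*I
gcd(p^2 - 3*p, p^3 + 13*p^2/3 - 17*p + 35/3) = 1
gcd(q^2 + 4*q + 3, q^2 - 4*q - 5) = q + 1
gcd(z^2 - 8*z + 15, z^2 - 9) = z - 3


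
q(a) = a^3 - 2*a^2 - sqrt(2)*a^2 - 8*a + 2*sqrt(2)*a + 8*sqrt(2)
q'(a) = 3*a^2 - 4*a - 2*sqrt(2)*a - 8 + 2*sqrt(2)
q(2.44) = -7.11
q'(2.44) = -3.97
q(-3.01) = -31.32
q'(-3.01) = 42.56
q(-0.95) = 12.29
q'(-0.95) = 4.02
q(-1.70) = 5.33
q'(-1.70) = 15.11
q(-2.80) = -22.93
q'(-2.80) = 37.47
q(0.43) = 8.54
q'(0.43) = -7.55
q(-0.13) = 11.93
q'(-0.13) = -4.23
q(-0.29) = 12.50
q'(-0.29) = -2.94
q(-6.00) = -296.57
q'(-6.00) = 143.80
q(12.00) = 1185.61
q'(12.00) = 344.89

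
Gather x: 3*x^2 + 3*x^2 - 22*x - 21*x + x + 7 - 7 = 6*x^2 - 42*x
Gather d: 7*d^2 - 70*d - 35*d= 7*d^2 - 105*d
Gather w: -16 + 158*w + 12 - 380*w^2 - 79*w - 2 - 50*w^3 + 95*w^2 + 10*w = -50*w^3 - 285*w^2 + 89*w - 6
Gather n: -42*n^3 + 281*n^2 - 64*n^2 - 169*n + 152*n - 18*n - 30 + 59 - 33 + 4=-42*n^3 + 217*n^2 - 35*n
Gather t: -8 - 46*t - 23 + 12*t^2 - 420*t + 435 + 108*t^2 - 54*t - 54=120*t^2 - 520*t + 350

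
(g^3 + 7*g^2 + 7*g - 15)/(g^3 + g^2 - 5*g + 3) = (g + 5)/(g - 1)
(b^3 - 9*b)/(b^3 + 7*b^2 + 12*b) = (b - 3)/(b + 4)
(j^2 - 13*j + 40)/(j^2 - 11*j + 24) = (j - 5)/(j - 3)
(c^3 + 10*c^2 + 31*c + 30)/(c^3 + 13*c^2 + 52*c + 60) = (c + 3)/(c + 6)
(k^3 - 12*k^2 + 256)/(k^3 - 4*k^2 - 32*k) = (k - 8)/k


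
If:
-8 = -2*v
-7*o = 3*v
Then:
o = -12/7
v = 4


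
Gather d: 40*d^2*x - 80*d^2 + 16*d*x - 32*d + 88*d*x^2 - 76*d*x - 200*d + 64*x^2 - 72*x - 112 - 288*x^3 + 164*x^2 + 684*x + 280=d^2*(40*x - 80) + d*(88*x^2 - 60*x - 232) - 288*x^3 + 228*x^2 + 612*x + 168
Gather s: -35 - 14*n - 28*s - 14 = -14*n - 28*s - 49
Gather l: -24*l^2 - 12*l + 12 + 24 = -24*l^2 - 12*l + 36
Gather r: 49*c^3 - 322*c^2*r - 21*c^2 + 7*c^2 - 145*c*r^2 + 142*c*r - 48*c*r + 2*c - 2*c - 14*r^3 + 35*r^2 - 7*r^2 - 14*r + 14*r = 49*c^3 - 14*c^2 - 14*r^3 + r^2*(28 - 145*c) + r*(-322*c^2 + 94*c)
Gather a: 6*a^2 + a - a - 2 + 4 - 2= 6*a^2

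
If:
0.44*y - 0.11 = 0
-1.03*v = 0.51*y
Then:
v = -0.12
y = 0.25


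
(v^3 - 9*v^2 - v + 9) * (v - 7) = v^4 - 16*v^3 + 62*v^2 + 16*v - 63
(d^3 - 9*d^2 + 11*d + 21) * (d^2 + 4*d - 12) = d^5 - 5*d^4 - 37*d^3 + 173*d^2 - 48*d - 252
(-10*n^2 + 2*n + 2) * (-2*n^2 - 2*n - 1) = 20*n^4 + 16*n^3 + 2*n^2 - 6*n - 2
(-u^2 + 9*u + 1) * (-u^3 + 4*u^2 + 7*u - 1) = u^5 - 13*u^4 + 28*u^3 + 68*u^2 - 2*u - 1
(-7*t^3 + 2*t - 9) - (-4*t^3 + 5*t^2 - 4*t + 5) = -3*t^3 - 5*t^2 + 6*t - 14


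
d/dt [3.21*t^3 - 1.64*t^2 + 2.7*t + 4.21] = 9.63*t^2 - 3.28*t + 2.7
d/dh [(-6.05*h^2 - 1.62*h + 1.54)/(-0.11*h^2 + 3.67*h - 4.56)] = (-22.3817*h^2 + 55.5148*h + 1.7354)/(0.0121*h^4 - 0.8074*h^3 + 14.4721*h^2 - 33.4704*h + 20.7936)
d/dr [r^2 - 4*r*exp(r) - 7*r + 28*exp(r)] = -4*r*exp(r) + 2*r + 24*exp(r) - 7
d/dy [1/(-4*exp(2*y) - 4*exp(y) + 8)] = (2*exp(y) + 1)*exp(y)/(4*(exp(2*y) + exp(y) - 2)^2)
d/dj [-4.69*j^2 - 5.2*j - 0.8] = -9.38*j - 5.2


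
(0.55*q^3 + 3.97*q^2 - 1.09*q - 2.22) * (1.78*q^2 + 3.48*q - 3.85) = 0.979*q^5 + 8.9806*q^4 + 9.7579*q^3 - 23.0293*q^2 - 3.5291*q + 8.547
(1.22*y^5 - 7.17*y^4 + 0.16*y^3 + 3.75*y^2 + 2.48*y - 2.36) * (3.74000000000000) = 4.5628*y^5 - 26.8158*y^4 + 0.5984*y^3 + 14.025*y^2 + 9.2752*y - 8.8264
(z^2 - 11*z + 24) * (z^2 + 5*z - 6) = z^4 - 6*z^3 - 37*z^2 + 186*z - 144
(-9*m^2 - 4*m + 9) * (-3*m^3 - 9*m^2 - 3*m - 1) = 27*m^5 + 93*m^4 + 36*m^3 - 60*m^2 - 23*m - 9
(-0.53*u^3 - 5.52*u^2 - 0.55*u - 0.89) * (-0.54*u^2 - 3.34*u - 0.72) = 0.2862*u^5 + 4.751*u^4 + 19.1154*u^3 + 6.292*u^2 + 3.3686*u + 0.6408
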